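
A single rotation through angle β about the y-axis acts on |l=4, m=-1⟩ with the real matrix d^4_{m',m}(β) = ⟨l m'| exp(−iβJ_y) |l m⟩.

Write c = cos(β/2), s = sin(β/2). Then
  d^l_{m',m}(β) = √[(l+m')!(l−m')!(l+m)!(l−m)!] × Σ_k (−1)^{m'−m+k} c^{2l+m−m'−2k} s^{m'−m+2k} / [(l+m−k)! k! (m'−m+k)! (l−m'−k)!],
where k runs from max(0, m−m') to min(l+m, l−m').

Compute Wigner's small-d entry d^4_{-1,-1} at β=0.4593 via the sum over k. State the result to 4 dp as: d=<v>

d=0.2168

d^4_{-1,-1}(β=0.4593) via Wigner's sum:
Half-angle: c=0.973746, s=0.227637. N=√(6·120·6·120)=720.000000
Admissible k: 0..3 (factorial args all ≥0)
  k=0: (−1)^0·720.0000/(720)·0.9737^8·0.2276^0 = +0.808288
  k=1: (−1)^1·720.0000/(48)·0.9737^6·0.2276^2 = -0.662598
  k=2: (−1)^2·720.0000/(24)·0.9737^4·0.2276^4 = +0.072423
  k=3: (−1)^3·720.0000/(72)·0.9737^2·0.2276^6 = -0.001319
d^4_{-1,-1}(0.4593) = +0.808288 -0.662598 +0.072423 -0.001319 = +0.216792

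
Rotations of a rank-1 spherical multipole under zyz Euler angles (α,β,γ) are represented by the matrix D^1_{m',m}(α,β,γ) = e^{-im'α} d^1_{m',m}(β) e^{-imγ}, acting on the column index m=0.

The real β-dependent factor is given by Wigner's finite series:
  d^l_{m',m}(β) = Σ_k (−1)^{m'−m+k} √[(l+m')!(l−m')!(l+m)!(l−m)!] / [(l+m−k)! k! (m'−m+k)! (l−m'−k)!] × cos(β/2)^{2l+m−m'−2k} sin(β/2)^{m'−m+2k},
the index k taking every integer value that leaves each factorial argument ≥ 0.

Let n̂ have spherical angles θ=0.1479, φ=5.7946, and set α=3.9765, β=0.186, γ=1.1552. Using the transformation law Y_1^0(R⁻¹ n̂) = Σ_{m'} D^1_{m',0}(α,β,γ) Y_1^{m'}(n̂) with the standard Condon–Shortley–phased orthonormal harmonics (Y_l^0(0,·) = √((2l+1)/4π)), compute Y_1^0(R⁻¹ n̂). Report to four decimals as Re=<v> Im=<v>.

Need the full column D^1_{m',0} for m'=−1..1 at α=3.9765, β=0.186, γ=1.1552.
cos(β/2)=0.995679, sin(β/2)=0.092866
d^1_{-1,0}: single k=1 term ⇒ +0.130765;  D = -0.087775-0.096927i
d^1_{0,0}: k∈[0..1] ⇒ +0.991376 -0.008624 = +0.982752;  D = +0.982752+0.000000i
d^1_{1,0}: single k=0 term ⇒ -0.130765;  D = +0.087775-0.096927i
Y_1^{m'}(θ=0.1479,φ=5.7946) and Σ D·Y over m':
  (-0.0878-0.0969i)·(+0.0450+0.0239i)  (+0.9828+0.0000i)·(+0.4833+0.0000i)  (+0.0878-0.0969i)·(-0.0450+0.0239i)
Y_1^0(R⁻¹ n̂) = +0.471673+0.000000i

Re=0.4717 Im=0.0000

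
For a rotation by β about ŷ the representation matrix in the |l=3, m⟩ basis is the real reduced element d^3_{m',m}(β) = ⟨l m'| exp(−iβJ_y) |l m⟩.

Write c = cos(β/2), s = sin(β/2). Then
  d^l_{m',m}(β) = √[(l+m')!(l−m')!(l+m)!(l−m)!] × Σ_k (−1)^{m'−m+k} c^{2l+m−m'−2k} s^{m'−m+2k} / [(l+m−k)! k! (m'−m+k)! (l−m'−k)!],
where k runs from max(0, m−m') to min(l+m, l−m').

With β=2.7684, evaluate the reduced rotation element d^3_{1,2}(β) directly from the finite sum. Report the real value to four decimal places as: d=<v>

d=-0.0376

d^3_{1,2}(β=2.7684) via Wigner's sum:
Half-angle: c=0.185515, s=0.982641. N=√(24·2·120·1)=75.894664
The bounds max(0,m−m')=1 and min(l+m,l−m')=2 give 2 terms
  k=1: (−1)^0·75.8947/(24)·0.1855^5·0.9826^1 = +0.000683
  k=2: (−1)^1·75.8947/(12)·0.1855^3·0.9826^3 = -0.038314
d^3_{1,2}(2.7684) = +0.000683 -0.038314 = -0.037631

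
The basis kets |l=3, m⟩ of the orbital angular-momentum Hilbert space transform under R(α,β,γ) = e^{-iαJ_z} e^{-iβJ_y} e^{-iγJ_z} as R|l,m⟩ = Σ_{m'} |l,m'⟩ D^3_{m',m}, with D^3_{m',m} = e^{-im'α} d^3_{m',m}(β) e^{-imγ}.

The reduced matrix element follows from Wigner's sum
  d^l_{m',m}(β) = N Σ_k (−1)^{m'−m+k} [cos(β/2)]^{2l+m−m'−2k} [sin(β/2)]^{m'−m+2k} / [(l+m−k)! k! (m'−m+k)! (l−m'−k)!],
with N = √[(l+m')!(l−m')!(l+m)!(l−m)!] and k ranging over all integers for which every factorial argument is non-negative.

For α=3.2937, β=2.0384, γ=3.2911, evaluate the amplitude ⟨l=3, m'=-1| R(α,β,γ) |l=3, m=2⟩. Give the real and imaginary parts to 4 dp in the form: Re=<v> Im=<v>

Re=0.1784 Im=-0.0264

D^3_{-1,2}(3.2937,2.0384,3.2911) = e^{-i·-1·3.2937}·d^3_{-1,2}(2.0384)·e^{-i·2·3.2911}. Compute d first:
c=cos(2.0384/2)=0.524047, s=sin(2.0384/2)=0.851689; N=√[2·24·120·1]=75.894664
k: max(0,(2)−(-1))=3 … min(3+(2),3−(-1))=4
  k=3: (−1)^0·75.8947/(12)·0.5240^3·0.8517^3 = +0.562322
  k=4: (−1)^1·75.8947/(24)·0.5240^1·0.8517^5 = -0.742636
d^3_{-1,2}(2.0384) = +0.562322 -0.742636 = -0.180314
D = (-0.988454-0.151521i)·(-0.180314)·(+0.955627-0.294579i) = +0.178372-0.026394i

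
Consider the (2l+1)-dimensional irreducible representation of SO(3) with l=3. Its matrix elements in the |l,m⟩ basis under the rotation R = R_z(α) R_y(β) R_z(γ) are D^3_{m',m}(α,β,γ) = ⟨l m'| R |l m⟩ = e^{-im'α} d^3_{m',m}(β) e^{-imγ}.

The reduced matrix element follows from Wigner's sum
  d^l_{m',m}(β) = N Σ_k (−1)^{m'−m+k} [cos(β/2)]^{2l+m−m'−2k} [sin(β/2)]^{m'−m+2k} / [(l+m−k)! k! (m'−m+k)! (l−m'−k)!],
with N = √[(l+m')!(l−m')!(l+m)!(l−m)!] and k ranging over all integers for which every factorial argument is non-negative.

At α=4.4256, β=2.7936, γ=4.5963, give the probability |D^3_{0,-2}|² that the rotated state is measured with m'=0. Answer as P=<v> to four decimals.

P=0.0224

Split into d^3_{0,-2}(β=2.7936) × two z-phases.
With c≡cos(β/2)=0.173120 and s≡sin(β/2)=0.984901, N=[6·6·1·120]^{1/2}=65.726707
k∈{0,1} keeps every argument non-negative
  k=0: (−1)^2·65.7267/(12)·0.1731^4·0.9849^2 = +0.004772
  k=1: (−1)^3·65.7267/(12)·0.1731^2·0.9849^4 = -0.154463
d^3_{0,-2}(2.7936) = +0.004772 -0.154463 = -0.149690
|D^3_{0,-2}|² = |d^3_{0,-2}(β)|² = (-0.149690)² = 0.022407 (the z-rotation phases have unit modulus)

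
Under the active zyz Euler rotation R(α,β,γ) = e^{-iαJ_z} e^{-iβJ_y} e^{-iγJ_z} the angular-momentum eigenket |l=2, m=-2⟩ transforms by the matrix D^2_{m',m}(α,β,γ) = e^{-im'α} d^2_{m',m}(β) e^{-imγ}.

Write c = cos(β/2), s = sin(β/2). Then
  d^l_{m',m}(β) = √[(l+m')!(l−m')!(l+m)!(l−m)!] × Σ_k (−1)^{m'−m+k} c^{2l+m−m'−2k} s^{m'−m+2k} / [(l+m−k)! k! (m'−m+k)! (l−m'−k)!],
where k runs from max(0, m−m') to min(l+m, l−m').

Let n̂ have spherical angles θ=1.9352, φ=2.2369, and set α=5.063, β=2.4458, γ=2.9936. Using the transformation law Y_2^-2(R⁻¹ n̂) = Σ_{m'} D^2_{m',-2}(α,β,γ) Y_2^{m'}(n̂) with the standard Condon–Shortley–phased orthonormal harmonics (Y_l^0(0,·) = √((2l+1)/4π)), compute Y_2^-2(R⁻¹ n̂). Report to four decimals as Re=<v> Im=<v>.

Re=0.3345 Im=0.1111

Need the full column D^2_{m',-2} for m'=−2..2 at α=5.063, β=2.4458, γ=2.9936.
cos(β/2)=0.340921, sin(β/2)=0.940092
d^2_{-2,-2}: single k=0 term ⇒ +0.013509;  D = -0.012415-0.005326i
d^2_{-1,-2}: single k=0 term ⇒ -0.074501;  D = -0.004068+0.074390i
d^2_{0,-2}: single k=0 term ⇒ +0.251608;  D = +0.240666-0.073389i
d^2_{1,-2}: single k=0 term ⇒ -0.566493;  D = -0.341297-0.452140i
d^2_{2,-2}: single k=0 term ⇒ +0.781055;  D = -0.423839+0.656054i
Y_2^{m'}(θ=1.9352,φ=2.2369) and Σ D·Y over m':
  (-0.0124-0.0053i)·(-0.0797+0.3277i)  (-0.0041+0.0744i)·(+0.1590+0.2023i)  (+0.2407-0.0734i)·(-0.1952+0.0000i)  (-0.3413-0.4521i)·(-0.1590+0.2023i)  (-0.4238+0.6561i)·(-0.0797-0.3277i)
Y_2^-2(R⁻¹ n̂) = +0.334503+0.111120i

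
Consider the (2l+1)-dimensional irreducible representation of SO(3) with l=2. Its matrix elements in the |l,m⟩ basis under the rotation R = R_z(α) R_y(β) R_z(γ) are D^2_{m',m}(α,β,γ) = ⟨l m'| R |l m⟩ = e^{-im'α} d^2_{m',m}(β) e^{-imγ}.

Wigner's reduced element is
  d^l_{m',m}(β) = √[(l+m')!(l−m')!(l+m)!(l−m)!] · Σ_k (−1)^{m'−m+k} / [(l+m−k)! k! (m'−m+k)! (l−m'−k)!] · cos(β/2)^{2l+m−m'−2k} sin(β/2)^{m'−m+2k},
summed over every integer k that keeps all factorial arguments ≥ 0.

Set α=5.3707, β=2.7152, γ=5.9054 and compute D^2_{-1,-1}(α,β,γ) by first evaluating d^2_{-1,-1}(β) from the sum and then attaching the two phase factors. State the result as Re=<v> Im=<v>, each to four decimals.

Re=-0.0350 Im=0.1214

D^2_{-1,-1}(5.3707,2.7152,5.9054) = e^{-i·-1·5.3707}·d^2_{-1,-1}(2.7152)·e^{-i·-1·5.9054}. Compute d first:
With c≡cos(β/2)=0.211585 and s≡sin(β/2)=0.977360, N=[1·6·1·6]^{1/2}=6.000000
k: max(0,(-1)−(-1))=0 … min(2+(-1),2−(-1))=1
  k=0: (−1)^0·6.0000/(6)·0.2116^4·0.9774^0 = +0.002004
  k=1: (−1)^1·6.0000/(2)·0.2116^2·0.9774^2 = -0.128292
d^2_{-1,-1}(2.7152) = +0.002004 -0.128292 = -0.126288
Phases: e^{-i·(-1)·5.3707}=+0.611782-0.791027i, e^{-i·(-1)·5.9054}=+0.929484-0.368863i ⇒ D=-0.034964+0.121351i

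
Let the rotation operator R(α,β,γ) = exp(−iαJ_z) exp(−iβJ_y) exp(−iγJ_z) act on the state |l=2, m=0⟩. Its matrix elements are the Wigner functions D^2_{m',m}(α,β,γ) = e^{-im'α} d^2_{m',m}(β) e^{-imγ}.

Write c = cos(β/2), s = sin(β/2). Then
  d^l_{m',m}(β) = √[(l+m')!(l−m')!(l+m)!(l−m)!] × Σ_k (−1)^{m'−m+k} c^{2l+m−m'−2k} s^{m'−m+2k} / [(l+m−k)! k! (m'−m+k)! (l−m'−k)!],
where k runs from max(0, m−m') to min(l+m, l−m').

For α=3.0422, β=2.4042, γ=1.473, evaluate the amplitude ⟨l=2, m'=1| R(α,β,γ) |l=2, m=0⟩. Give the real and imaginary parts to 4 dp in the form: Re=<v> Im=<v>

Re=-0.6065 Im=-0.0605

Split into d^2_{1,0}(β=2.4042) × two z-phases.
With c≡cos(β/2)=0.360400 and s≡sin(β/2)=0.932798, N=[6·1·2·2]^{1/2}=4.898979
Admissible k: 0..1 (factorial args all ≥0)
  k=0: (−1)^1·4.8990/(2)·0.3604^3·0.9328^1 = -0.106959
  k=1: (−1)^2·4.8990/(2)·0.3604^1·0.9328^3 = +0.716511
d^2_{1,0}(2.4042) = -0.106959 +0.716511 = +0.609552
Attach z-rotation phases: D = e^{-i(1)(3.0422)}·(+0.609552)·e^{-i(0)(1.473)} = -0.606544-0.060485i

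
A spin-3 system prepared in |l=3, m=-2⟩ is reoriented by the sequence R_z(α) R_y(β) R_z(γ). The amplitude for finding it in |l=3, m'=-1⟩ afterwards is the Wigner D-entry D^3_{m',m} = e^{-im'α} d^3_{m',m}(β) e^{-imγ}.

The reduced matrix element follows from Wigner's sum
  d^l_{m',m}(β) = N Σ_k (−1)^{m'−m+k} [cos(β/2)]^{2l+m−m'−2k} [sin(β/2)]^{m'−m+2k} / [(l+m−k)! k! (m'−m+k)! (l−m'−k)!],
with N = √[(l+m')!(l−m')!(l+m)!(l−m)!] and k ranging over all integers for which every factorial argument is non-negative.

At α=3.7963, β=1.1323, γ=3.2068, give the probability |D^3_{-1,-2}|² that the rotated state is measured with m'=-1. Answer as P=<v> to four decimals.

P=0.0195

Split into d^3_{-1,-2}(β=1.1323) × two z-phases.
Half-angle: c=0.843972, s=0.536387. N=√(2·24·1·120)=75.894664
k: max(0,(-2)−(-1))=0 … min(3+(-2),3−(-1))=1
  k=0: (−1)^1·75.8947/(24)·0.8440^5·0.5364^1 = -0.726305
  k=1: (−1)^2·75.8947/(12)·0.8440^3·0.5364^3 = +0.586744
d^3_{-1,-2}(1.1323) = -0.726305 +0.586744 = -0.139561
|D^3_{-1,-2}|² = |d^3_{-1,-2}(β)|² = (-0.139561)² = 0.019477 (the z-rotation phases have unit modulus)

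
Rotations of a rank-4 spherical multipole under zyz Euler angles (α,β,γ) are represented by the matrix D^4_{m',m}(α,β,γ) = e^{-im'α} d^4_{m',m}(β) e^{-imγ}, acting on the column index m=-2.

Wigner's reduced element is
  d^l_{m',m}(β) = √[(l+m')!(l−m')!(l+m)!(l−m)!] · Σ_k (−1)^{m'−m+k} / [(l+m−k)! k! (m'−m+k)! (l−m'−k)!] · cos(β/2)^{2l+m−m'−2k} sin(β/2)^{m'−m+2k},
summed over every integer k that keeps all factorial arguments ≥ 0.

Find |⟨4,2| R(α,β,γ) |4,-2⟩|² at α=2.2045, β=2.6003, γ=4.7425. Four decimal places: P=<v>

D^4_{2,-2}(2.2045,2.6003,4.7425) = e^{-i·2·2.2045}·d^4_{2,-2}(2.6003)·e^{-i·-2·4.7425}. Compute d first:
With c≡cos(β/2)=0.267354 and s≡sin(β/2)=0.963598, N=[720·2·2·720]^{1/2}=1440.000000
k: max(0,(-2)−(2))=0 … min(4+(-2),4−(2))=2
  k=0: (−1)^4·1440.0000/(96)·0.2674^4·0.9636^4 = +0.066073
  k=1: (−1)^5·1440.0000/(120)·0.2674^2·0.9636^6 = -0.686644
  k=2: (−1)^6·1440.0000/(1440)·0.2674^0·0.9636^8 = +0.743307
d^4_{2,-2}(2.6003) = +0.066073 -0.686644 +0.743307 = +0.122736
|D^4_{2,-2}|² = |d^4_{2,-2}(β)|² = (+0.122736)² = 0.015064 (the z-rotation phases have unit modulus)

P=0.0151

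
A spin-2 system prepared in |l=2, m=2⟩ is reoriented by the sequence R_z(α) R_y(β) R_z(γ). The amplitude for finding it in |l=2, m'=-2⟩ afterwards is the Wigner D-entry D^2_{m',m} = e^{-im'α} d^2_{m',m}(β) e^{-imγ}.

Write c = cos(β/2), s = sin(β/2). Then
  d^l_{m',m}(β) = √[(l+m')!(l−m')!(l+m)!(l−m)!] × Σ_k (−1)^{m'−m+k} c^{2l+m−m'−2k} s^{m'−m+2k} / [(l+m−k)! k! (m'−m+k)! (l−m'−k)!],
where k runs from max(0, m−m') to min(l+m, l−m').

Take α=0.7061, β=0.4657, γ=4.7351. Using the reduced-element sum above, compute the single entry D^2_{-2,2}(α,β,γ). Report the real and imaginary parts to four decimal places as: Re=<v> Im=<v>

D^2_{-2,2}(0.7061,0.4657,4.7351) = e^{-i·-2·0.7061}·d^2_{-2,2}(0.4657)·e^{-i·2·4.7351}. Compute d first:
c=cos(0.4657/2)=0.973013, s=sin(0.4657/2)=0.230752; N=√[1·24·24·1]=24.000000
k∈{4} keeps every argument non-negative
  k=4: (−1)^0·24.0000/(24)·0.9730^0·0.2308^4 = +0.002835
d^2_{-2,2}(0.4657) = +0.002835
D = (+0.157932+0.987450i)·(+0.002835)·(-0.998969+0.045406i) = -0.000574-0.002776i

Re=-0.0006 Im=-0.0028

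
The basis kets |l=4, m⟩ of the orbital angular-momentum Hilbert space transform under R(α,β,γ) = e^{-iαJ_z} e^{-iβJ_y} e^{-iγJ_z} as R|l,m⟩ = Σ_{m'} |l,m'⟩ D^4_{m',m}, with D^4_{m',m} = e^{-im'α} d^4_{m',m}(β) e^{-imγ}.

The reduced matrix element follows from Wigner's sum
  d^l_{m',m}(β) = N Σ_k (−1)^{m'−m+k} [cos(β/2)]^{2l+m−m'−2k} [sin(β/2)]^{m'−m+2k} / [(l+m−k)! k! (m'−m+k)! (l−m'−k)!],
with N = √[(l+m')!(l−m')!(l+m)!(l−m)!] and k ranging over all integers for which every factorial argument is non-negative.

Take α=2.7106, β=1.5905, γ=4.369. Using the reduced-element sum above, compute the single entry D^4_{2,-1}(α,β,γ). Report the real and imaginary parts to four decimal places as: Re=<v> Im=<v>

D^4_{2,-1}(2.7106,1.5905,4.369) = e^{-i·2·2.7106}·d^4_{2,-1}(1.5905)·e^{-i·-1·4.369}. Compute d first:
With c≡cos(β/2)=0.700106 and s≡sin(β/2)=0.714039, N=[720·2·6·120]^{1/2}=1018.233765
The bounds max(0,m−m')=0 and min(l+m,l−m')=2 give 3 terms
  k=0: (−1)^3·1018.2338/(72)·0.7001^5·0.7140^3 = -0.865964
  k=1: (−1)^4·1018.2338/(48)·0.7001^3·0.7140^5 = +1.351160
  k=2: (−1)^5·1018.2338/(240)·0.7001^1·0.7140^7 = -0.281094
d^4_{2,-1}(1.5905) = -0.865964 +1.351160 -0.281094 = +0.204101
Attach z-rotation phases: D = e^{-i(2)(2.7106)}·(+0.204101)·e^{-i(-1)(4.369)} = +0.101165-0.177265i

Re=0.1012 Im=-0.1773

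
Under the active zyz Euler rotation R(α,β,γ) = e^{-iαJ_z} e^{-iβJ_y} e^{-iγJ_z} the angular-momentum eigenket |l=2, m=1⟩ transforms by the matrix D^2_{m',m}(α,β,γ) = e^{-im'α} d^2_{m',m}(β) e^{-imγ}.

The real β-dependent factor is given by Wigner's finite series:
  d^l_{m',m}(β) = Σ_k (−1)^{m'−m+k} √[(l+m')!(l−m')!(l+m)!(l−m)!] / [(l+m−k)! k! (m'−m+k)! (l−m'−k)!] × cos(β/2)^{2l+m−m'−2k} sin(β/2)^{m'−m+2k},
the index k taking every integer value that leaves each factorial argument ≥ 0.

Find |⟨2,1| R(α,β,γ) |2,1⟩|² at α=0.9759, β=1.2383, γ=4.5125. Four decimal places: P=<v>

P=0.0530

First d^2_{1,1}(β=1.2383), then the phase factors e^{-i(1)α} and e^{-i(1)γ}:
With c≡cos(β/2)=0.814372 and s≡sin(β/2)=0.580343, N=[6·1·6·1]^{1/2}=6.000000
k∈{0,1} keeps every argument non-negative
  k=0: (−1)^0·6.0000/(6)·0.8144^4·0.5803^0 = +0.439837
  k=1: (−1)^1·6.0000/(2)·0.8144^2·0.5803^2 = -0.670095
d^2_{1,1}(1.2383) = +0.439837 -0.670095 = -0.230259
|D^2_{1,1}|² = |d^2_{1,1}(β)|² = (-0.230259)² = 0.053019 (the z-rotation phases have unit modulus)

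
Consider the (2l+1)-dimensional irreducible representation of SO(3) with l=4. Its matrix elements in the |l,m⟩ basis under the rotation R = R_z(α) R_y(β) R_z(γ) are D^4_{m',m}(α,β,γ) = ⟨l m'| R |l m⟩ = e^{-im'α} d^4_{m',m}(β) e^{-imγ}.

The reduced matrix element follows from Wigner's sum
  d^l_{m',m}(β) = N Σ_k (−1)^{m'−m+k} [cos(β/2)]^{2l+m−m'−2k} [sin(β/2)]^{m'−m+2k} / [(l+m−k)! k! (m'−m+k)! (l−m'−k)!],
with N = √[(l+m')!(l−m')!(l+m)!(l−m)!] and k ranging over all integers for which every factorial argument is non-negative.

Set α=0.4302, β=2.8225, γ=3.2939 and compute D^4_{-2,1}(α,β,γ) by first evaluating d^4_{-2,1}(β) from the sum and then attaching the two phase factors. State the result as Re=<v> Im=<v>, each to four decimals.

Re=-0.4086 Im=-0.3499

Split into d^4_{-2,1}(β=2.8225) × two z-phases.
With c≡cos(β/2)=0.158870 and s≡sin(β/2)=0.987299, N=[2·720·120·6]^{1/2}=1018.233765
Admissible k: 3..5 (factorial args all ≥0)
  k=3: (−1)^0·1018.2338/(72)·0.1589^5·0.9873^3 = +0.001377
  k=4: (−1)^1·1018.2338/(48)·0.1589^3·0.9873^5 = -0.079796
  k=5: (−1)^2·1018.2338/(240)·0.1589^1·0.9873^7 = +0.616341
d^4_{-2,1}(2.8225) = +0.001377 -0.079796 +0.616341 = +0.537923
Attach z-rotation phases: D = e^{-i(-2)(0.4302)}·(+0.537923)·e^{-i(1)(3.2939)} = -0.408608-0.349858i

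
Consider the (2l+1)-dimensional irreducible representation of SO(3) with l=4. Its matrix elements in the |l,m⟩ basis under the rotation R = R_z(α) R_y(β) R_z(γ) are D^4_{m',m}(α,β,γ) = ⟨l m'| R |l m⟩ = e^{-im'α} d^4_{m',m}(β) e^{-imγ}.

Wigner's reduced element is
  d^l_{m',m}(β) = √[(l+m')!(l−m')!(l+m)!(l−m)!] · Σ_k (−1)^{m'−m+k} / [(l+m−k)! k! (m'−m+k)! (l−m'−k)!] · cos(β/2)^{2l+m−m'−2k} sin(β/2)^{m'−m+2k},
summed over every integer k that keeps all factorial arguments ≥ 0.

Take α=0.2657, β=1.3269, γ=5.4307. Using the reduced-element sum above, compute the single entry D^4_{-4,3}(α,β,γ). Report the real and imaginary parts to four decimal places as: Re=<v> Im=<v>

Re=-0.0664 Im=-0.0345

First d^4_{-4,3}(β=1.3269), then the phase factors e^{-i(-4)α} and e^{-i(3)γ}:
Half-angle: c=0.787872, s=0.615839. N=√(1·40320·5040·1)=14255.272709
The bounds max(0,m−m')=7 and min(l+m,l−m')=7 give 1 term
  k=7: (−1)^0·14255.2727/(5040)·0.7879^1·0.6158^7 = +0.074863
d^4_{-4,3}(1.3269) = +0.074863
Phases: e^{-i·(-4)·0.2657}=+0.486428+0.873721i, e^{-i·(3)·5.4307}=-0.834188+0.551479i ⇒ D=-0.066450-0.034482i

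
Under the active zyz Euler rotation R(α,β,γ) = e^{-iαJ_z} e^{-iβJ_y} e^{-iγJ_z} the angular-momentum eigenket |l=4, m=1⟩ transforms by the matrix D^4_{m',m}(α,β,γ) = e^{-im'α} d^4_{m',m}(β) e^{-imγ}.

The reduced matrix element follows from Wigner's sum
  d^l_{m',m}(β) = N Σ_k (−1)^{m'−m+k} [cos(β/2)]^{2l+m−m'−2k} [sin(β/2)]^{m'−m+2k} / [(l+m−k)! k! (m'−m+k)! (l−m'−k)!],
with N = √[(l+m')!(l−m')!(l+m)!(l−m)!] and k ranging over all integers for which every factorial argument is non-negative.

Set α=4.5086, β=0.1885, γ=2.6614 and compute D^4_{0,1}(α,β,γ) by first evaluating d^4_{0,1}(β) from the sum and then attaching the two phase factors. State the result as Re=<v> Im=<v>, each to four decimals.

Re=-0.3426 Im=-0.1784

First d^4_{0,1}(β=0.1885), then the phase factors e^{-i(0)α} and e^{-i(1)γ}:
With c≡cos(β/2)=0.995562 and s≡sin(β/2)=0.094111, N=[24·24·120·6]^{1/2}=643.987578
k: max(0,(1)−(0))=1 … min(4+(1),4−(0))=4
  k=1: (−1)^0·643.9876/(144)·0.9956^7·0.0941^1 = +0.407972
  k=2: (−1)^1·643.9876/(24)·0.9956^5·0.0941^3 = -0.021874
  k=3: (−1)^2·643.9876/(24)·0.9956^3·0.0941^5 = +0.000195
  k=4: (−1)^3·643.9876/(144)·0.9956^1·0.0941^7 = -0.000000
d^4_{0,1}(0.1885) = +0.407972 -0.021874 +0.000195 -0.000000 = +0.386294
Attach z-rotation phases: D = e^{-i(0)(4.5086)}·(+0.386294)·e^{-i(1)(2.6614)} = -0.342606-0.178448i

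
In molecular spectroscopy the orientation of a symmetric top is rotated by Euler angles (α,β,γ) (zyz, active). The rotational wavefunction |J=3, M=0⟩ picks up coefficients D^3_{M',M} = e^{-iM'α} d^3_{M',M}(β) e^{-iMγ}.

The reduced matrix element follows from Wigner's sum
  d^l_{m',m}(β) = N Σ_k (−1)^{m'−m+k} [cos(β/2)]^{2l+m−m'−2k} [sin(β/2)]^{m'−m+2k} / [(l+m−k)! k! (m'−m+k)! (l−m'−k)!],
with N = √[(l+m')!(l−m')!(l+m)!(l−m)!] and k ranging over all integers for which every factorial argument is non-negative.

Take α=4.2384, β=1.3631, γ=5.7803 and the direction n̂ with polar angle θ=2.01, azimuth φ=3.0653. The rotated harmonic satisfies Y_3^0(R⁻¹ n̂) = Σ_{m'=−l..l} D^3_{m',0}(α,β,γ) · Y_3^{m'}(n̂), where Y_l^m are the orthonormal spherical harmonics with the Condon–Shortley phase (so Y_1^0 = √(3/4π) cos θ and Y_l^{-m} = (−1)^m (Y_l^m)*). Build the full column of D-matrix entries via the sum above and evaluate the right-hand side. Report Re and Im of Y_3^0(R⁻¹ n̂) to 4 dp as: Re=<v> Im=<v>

Need the full column D^3_{m',0} for m'=−3..3 at α=4.2384, β=1.3631, γ=5.7803.
cos(β/2)=0.776597, sin(β/2)=0.629998
d^3_{-3,0}: single k=3 term ⇒ +0.523744;  D = +0.517954+0.077661i
d^3_{-2,0}: k∈[2..3] ⇒ +0.790718 -0.520364 = +0.270353;  D = -0.157704+0.219591i
d^3_{-1,0}: k∈[1..3] ⇒ +0.616465 -1.217071 +0.266981 = -0.333624;  D = +0.152279+0.296844i
d^3_{0,0}: k∈[0..3] ⇒ +0.219369 -1.299282 +0.855046 -0.062522 = -0.287389;  D = -0.287389+0.000000i
d^3_{1,0}: k∈[0..2] ⇒ -0.616465 +1.217071 -0.266981 = +0.333624;  D = -0.152279+0.296844i
d^3_{2,0}: k∈[0..1] ⇒ +0.790718 -0.520364 = +0.270353;  D = -0.157704-0.219591i
d^3_{3,0}: single k=0 term ⇒ -0.523744;  D = -0.517954+0.077661i
Y_3^{m'}(θ=2.01,φ=3.0653) and Σ D·Y over m':
  (+0.5180+0.0777i)·(-0.3013-0.0702i)  (-0.1577+0.2196i)·(-0.3519-0.0541i)  (+0.1523+0.2968i)·(+0.0280+0.0021i)  (-0.2874+0.0000i)·(+0.3326+0.0000i)  (-0.1523+0.2968i)·(-0.0280+0.0021i)  (-0.1577-0.2196i)·(-0.3519+0.0541i)  (-0.5180+0.0777i)·(+0.3013-0.0702i)
Y_3^0(R⁻¹ n̂) = -0.254783+0.000000i

Re=-0.2548 Im=0.0000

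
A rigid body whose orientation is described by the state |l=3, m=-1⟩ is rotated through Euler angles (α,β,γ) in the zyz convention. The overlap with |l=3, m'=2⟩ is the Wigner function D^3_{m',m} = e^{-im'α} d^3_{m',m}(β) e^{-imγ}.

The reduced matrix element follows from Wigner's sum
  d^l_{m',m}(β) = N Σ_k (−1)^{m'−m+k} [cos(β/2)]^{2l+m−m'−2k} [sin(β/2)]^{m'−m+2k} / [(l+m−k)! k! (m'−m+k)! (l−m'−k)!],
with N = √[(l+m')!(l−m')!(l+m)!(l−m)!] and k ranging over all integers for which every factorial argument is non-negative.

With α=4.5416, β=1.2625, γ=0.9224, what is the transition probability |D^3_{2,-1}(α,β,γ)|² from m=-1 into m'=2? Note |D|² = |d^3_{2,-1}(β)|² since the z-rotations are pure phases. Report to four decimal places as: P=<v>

First d^3_{2,-1}(β=1.2625), then the phase factors e^{-i(2)α} and e^{-i(-1)γ}:
c=cos(1.2625/2)=0.807290, s=sin(1.2625/2)=0.590154; N=√[120·1·2·24]=75.894664
k∈{0,1} keeps every argument non-negative
  k=0: (−1)^3·75.8947/(12)·0.8073^3·0.5902^3 = -0.683937
  k=1: (−1)^4·75.8947/(24)·0.8073^1·0.5902^5 = +0.182750
d^3_{2,-1}(1.2625) = -0.683937 +0.182750 = -0.501187
|D^3_{2,-1}|² = |d^3_{2,-1}(β)|² = (-0.501187)² = 0.251188 (the z-rotation phases have unit modulus)

P=0.2512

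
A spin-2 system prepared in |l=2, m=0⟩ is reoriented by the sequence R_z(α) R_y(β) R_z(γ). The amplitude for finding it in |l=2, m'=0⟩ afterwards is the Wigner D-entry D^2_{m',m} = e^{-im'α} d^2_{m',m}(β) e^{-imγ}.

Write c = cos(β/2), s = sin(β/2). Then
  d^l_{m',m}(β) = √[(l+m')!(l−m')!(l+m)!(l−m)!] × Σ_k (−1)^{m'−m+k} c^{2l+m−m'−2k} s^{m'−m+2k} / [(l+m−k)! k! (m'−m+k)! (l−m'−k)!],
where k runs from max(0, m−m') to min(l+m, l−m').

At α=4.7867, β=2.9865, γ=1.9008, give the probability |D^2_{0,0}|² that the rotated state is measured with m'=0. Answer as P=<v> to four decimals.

P=0.9297

Split into d^2_{0,0}(β=2.9865) × two z-phases.
Half-angle: c=0.077469, s=0.996995. N=√(2·2·2·2)=4.000000
k∈{0,1,2} keeps every argument non-negative
  k=0: (−1)^0·4.0000/(4)·0.0775^4·0.9970^0 = +0.000036
  k=1: (−1)^1·4.0000/(1)·0.0775^2·0.9970^2 = -0.023861
  k=2: (−1)^2·4.0000/(4)·0.0775^0·0.9970^4 = +0.988033
d^2_{0,0}(2.9865) = +0.000036 -0.023861 +0.988033 = +0.964208
|D^2_{0,0}|² = |d^2_{0,0}(β)|² = (+0.964208)² = 0.929697 (the z-rotation phases have unit modulus)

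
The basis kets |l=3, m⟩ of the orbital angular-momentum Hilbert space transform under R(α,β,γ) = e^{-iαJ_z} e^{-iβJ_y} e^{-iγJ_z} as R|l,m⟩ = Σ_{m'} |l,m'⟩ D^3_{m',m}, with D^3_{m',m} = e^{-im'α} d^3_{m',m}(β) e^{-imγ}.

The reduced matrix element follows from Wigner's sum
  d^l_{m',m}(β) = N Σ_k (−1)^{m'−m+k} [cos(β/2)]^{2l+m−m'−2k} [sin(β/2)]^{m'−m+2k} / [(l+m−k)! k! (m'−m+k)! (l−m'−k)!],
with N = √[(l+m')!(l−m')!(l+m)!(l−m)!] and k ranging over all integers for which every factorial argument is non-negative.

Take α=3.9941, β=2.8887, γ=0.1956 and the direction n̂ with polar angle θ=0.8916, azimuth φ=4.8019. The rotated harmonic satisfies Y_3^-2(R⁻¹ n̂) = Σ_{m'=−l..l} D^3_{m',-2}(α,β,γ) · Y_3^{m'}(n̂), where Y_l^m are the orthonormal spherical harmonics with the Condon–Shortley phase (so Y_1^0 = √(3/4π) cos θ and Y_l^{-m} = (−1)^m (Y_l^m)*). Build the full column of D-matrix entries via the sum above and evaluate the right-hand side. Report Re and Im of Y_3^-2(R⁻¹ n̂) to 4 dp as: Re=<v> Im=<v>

Re=0.0767 Im=-0.3676

Need the full column D^3_{m',-2} for m'=−3..3 at α=3.9941, β=2.8887, γ=0.1956.
cos(β/2)=0.126110, sin(β/2)=0.992016
d^3_{-3,-2}: single k=1 term ⇒ +0.000078;  D = +0.000076-0.000015i
d^3_{-2,-2}: k∈[0..1] ⇒ +0.000004 -0.001245 = -0.001240;  D = +0.000622-0.001073i
d^3_{-1,-2}: k∈[0..1] ⇒ -0.000100 +0.012383 = +0.012283;  D = -0.003946-0.011632i
d^3_{0,-2}: k∈[0..1] ⇒ +0.001363 -0.084359 = -0.082996;  D = -0.076726-0.031646i
d^3_{1,-2}: k∈[0..1] ⇒ -0.012383 +0.383127 = +0.370743;  D = -0.331990+0.165025i
d^3_{2,-2}: k∈[0..1] ⇒ +0.077009 -0.953044 = -0.876035;  D = -0.222655+0.847267i
d^3_{3,-2}: single k=0 term ⇒ -0.296769;  D = -0.166471-0.245681i
Y_3^{m'}(θ=0.8916,φ=4.8019) and Σ D·Y over m':
  (+0.0001-0.0000i)·(-0.0521-0.1895i)  (+0.0006-0.0011i)·(-0.3824+0.0692i)  (-0.0039-0.0116i)·(+0.0219+0.2437i)  (-0.0767-0.0316i)·(-0.2408+0.0000i)  (-0.3320+0.1650i)·(-0.0219+0.2437i)  (-0.2227+0.8473i)·(-0.3824-0.0692i)  (-0.1665-0.2457i)·(+0.0521-0.1895i)
Y_3^-2(R⁻¹ n̂) = +0.076652-0.367558i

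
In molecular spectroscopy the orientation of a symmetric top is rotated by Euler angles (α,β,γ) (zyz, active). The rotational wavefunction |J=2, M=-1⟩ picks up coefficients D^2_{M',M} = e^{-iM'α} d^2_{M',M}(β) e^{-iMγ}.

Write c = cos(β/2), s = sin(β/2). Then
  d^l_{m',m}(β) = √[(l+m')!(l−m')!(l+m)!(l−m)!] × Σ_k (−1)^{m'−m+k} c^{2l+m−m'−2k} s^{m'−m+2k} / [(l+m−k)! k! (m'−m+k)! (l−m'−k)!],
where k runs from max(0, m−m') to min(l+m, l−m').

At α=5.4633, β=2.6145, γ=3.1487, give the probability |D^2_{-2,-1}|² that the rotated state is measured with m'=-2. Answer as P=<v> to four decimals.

P=0.0012

First d^2_{-2,-1}(β=2.6145), then the phase factors e^{-i(-2)α} and e^{-i(-1)γ}:
Half-angle: c=0.260506, s=0.965472. N=√(1·24·1·6)=12.000000
k∈{1} keeps every argument non-negative
  k=1: (−1)^0·12.0000/(6)·0.2605^3·0.9655^1 = +0.034137
d^2_{-2,-1}(2.6145) = +0.034137
|D^2_{-2,-1}|² = |d^2_{-2,-1}(β)|² = (+0.034137)² = 0.001165 (the z-rotation phases have unit modulus)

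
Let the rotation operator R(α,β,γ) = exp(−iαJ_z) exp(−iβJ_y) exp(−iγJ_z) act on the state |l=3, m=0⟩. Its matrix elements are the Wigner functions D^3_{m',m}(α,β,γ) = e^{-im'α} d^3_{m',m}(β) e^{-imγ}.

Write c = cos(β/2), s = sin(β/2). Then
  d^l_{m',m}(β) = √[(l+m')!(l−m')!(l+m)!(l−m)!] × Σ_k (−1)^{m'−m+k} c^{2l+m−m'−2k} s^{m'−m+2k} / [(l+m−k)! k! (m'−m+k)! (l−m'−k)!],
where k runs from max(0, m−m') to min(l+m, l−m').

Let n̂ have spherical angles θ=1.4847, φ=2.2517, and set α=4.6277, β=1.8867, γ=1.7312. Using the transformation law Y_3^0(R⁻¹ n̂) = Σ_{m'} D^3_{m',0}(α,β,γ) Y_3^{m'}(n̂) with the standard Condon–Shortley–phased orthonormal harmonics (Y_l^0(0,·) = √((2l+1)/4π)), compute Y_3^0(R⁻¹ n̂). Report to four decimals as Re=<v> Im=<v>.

Re=0.1279 Im=0.0000

Need the full column D^3_{m',0} for m'=−3..3 at α=4.6277, β=1.8867, γ=1.7312.
cos(β/2)=0.587079, sin(β/2)=0.809529
d^3_{-3,0}: single k=3 term ⇒ +0.480069;  D = +0.120662+0.464658i
d^3_{-2,0}: k∈[2..3] ⇒ +0.426396 -0.810746 = -0.384350;  D = +0.378850-0.064790i
d^3_{-1,0}: k∈[1..3] ⇒ +0.195572 -1.115579 +0.707051 = -0.212956;  D = +0.018013+0.212193i
d^3_{0,0}: k∈[0..3] ⇒ +0.040943 -0.700640 +1.332191 -0.281446 = +0.391048;  D = +0.391048+0.000000i
d^3_{1,0}: k∈[0..2] ⇒ -0.195572 +1.115579 -0.707051 = +0.212956;  D = -0.018013+0.212193i
d^3_{2,0}: k∈[0..1] ⇒ +0.426396 -0.810746 = -0.384350;  D = +0.378850+0.064790i
d^3_{3,0}: single k=0 term ⇒ -0.480069;  D = -0.120662+0.464658i
Y_3^{m'}(θ=1.4847,φ=2.2517) and Σ D·Y over m':
  (+0.1207+0.4647i)·(+0.3675-0.1876i)  (+0.3788-0.0648i)·(-0.0181+0.0853i)  (+0.0180+0.2122i)·(+0.1952+0.2409i)  (+0.3910+0.0000i)·(-0.0951+0.0000i)  (-0.0180+0.2122i)·(-0.1952+0.2409i)  (+0.3788+0.0648i)·(-0.0181-0.0853i)  (-0.1207+0.4647i)·(-0.3675-0.1876i)
Y_3^0(R⁻¹ n̂) = +0.127944+0.000000i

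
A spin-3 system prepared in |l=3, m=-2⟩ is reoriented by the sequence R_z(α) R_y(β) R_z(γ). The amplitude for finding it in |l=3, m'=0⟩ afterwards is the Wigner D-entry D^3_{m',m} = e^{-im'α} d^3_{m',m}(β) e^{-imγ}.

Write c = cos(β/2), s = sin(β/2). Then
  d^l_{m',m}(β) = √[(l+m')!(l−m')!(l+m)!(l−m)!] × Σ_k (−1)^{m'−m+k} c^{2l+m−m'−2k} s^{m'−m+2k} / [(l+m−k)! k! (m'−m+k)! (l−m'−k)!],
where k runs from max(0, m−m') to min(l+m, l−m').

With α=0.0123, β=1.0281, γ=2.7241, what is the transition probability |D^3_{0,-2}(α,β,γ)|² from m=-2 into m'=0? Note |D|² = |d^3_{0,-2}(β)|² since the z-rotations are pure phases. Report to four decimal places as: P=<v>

P=0.2689

First d^3_{0,-2}(β=1.0281), then the phase factors e^{-i(0)α} and e^{-i(-2)γ}:
c=cos(1.0281/2)=0.870760, s=sin(1.0281/2)=0.491708; N=√[6·6·1·120]=65.726707
k: max(0,(-2)−(0))=0 … min(3+(-2),3−(0))=1
  k=0: (−1)^2·65.7267/(12)·0.8708^4·0.4917^2 = +0.761324
  k=1: (−1)^3·65.7267/(12)·0.8708^2·0.4917^4 = -0.242765
d^3_{0,-2}(1.0281) = +0.761324 -0.242765 = +0.518558
|D^3_{0,-2}|² = |d^3_{0,-2}(β)|² = (+0.518558)² = 0.268903 (the z-rotation phases have unit modulus)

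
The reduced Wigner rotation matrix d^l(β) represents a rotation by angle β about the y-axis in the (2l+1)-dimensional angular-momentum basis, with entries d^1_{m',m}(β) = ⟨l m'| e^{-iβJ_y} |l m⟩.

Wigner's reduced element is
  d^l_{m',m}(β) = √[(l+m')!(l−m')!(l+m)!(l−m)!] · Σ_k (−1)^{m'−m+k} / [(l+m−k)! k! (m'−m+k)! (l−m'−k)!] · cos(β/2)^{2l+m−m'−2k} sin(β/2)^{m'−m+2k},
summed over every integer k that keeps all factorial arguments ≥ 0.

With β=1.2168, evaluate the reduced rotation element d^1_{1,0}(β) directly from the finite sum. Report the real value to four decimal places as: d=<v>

d=-0.6633

d^1_{1,0}(β=1.2168) via Wigner's sum:
With c≡cos(β/2)=0.820564 and s≡sin(β/2)=0.571555, N=[2·1·1·1]^{1/2}=1.414214
The bounds max(0,m−m')=0 and min(l+m,l−m')=0 give 1 term
  k=0: (−1)^1·1.4142/(1)·0.8206^1·0.5716^1 = -0.663263
d^1_{1,0}(1.2168) = -0.663263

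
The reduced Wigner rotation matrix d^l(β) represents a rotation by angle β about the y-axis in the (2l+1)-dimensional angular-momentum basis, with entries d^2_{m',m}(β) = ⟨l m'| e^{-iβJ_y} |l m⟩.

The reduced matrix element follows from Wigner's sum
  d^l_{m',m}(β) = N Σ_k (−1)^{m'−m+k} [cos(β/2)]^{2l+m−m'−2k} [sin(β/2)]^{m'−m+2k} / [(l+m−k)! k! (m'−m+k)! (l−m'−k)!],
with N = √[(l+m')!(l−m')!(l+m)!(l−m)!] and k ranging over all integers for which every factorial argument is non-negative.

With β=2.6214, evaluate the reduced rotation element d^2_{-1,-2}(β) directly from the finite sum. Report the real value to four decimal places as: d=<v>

d^2_{-1,-2}(β=2.6214) via Wigner's sum:
c=cos(2.6214/2)=0.257174, s=sin(2.6214/2)=0.966365; N=√[1·6·1·24]=12.000000
k: max(0,(-2)−(-1))=0 … min(2+(-2),2−(-1))=0
  k=0: (−1)^1·12.0000/(6)·0.2572^3·0.9664^1 = -0.032874
d^2_{-1,-2}(2.6214) = -0.032874

d=-0.0329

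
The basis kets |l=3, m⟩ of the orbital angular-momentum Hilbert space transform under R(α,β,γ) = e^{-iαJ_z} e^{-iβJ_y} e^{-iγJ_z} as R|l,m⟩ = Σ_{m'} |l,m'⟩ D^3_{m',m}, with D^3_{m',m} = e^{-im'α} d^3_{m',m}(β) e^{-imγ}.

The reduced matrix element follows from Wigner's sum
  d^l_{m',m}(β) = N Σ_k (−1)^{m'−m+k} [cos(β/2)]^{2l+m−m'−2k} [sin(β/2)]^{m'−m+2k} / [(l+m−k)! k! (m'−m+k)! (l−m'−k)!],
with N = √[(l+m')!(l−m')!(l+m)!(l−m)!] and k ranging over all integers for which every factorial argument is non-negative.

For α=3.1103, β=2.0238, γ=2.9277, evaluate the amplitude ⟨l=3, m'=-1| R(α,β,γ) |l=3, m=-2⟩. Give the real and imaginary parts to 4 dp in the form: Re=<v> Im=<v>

First d^3_{-1,-2}(β=2.0238), then the phase factors e^{-i(-1)α} and e^{-i(-2)γ}:
c=cos(2.0238/2)=0.530251, s=sin(2.0238/2)=0.847841; N=√[2·24·1·120]=75.894664
Admissible k: 0..1 (factorial args all ≥0)
  k=0: (−1)^1·75.8947/(24)·0.5303^5·0.8478^1 = -0.112388
  k=1: (−1)^2·75.8947/(12)·0.5303^3·0.8478^3 = +0.574668
d^3_{-1,-2}(2.0238) = -0.112388 +0.574668 = +0.462280
Phases: e^{-i·(-1)·3.1103}=-0.999510+0.031288i, e^{-i·(-2)·2.9277}=+0.909887-0.414857i ⇒ D=-0.414416+0.204846i

Re=-0.4144 Im=0.2048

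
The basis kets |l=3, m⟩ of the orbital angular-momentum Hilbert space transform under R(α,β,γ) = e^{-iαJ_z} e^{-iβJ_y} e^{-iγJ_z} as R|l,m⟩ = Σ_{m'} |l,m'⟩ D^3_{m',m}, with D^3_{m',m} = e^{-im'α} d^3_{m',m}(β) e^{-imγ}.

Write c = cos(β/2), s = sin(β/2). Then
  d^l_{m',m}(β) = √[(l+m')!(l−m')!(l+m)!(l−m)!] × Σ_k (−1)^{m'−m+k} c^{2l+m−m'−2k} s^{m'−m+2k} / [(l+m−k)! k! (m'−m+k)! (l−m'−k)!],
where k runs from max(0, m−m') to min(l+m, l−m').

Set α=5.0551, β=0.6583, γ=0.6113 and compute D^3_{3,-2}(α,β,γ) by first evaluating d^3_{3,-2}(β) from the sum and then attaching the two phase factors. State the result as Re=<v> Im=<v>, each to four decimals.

D^3_{3,-2}(5.0551,0.6583,0.6113) = e^{-i·3·5.0551}·d^3_{3,-2}(0.6583)·e^{-i·-2·0.6113}. Compute d first:
c=cos(0.6583/2)=0.946317, s=sin(0.6583/2)=0.323239; N=√[720·1·1·120]=293.938769
The bounds max(0,m−m')=0 and min(l+m,l−m')=0 give 1 term
  k=0: (−1)^5·293.9388/(120)·0.9463^1·0.3232^5 = -0.008180
d^3_{3,-2}(0.6583) = -0.008180
D = (-0.856336-0.516418i)·(-0.008180)·(+0.341203+0.939990i) = -0.001581+0.008025i

Re=-0.0016 Im=0.0080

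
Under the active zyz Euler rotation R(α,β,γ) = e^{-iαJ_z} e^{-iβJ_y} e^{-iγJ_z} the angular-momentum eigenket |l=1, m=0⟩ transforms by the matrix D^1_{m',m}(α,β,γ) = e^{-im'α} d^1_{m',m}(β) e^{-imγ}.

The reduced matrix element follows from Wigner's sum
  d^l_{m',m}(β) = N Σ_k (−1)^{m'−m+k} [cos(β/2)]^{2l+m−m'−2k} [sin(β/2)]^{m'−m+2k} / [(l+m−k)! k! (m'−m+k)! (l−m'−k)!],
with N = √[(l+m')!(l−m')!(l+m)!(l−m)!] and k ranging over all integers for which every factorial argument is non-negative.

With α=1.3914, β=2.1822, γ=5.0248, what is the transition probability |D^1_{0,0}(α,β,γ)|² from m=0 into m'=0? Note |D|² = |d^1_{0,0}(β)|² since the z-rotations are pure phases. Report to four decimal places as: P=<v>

P=0.3295

First d^1_{0,0}(β=2.1822), then the phase factors e^{-i(0)α} and e^{-i(0)γ}:
c=cos(2.1822/2)=0.461510, s=sin(2.1822/2)=0.887135; N=√[1·1·1·1]=1.000000
k∈{0,1} keeps every argument non-negative
  k=0: (−1)^0·1.0000/(1)·0.4615^2·0.8871^0 = +0.212991
  k=1: (−1)^1·1.0000/(1)·0.4615^0·0.8871^2 = -0.787009
d^1_{0,0}(2.1822) = +0.212991 -0.787009 = -0.574017
|D^1_{0,0}|² = |d^1_{0,0}(β)|² = (-0.574017)² = 0.329496 (the z-rotation phases have unit modulus)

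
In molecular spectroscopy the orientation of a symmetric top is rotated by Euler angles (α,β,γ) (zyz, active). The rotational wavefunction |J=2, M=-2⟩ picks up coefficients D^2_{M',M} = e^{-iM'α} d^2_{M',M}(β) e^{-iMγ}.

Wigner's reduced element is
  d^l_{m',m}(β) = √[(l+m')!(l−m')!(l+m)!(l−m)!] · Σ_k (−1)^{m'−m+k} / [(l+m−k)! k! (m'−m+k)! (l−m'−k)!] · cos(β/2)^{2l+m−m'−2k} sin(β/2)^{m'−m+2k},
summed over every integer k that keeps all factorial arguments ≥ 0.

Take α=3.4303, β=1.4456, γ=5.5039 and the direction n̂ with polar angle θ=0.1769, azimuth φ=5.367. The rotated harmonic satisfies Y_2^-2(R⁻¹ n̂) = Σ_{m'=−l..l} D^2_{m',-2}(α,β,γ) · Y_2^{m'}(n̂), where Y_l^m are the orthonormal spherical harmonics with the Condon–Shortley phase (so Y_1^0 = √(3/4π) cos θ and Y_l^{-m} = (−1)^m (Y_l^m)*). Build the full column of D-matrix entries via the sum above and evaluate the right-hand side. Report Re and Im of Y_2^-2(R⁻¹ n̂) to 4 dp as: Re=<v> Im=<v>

Re=0.1294 Im=-0.3624

Need the full column D^2_{m',-2} for m'=−2..2 at α=3.4303, β=1.4456, γ=5.5039.
cos(β/2)=0.749957, sin(β/2)=0.661487
d^2_{-2,-2}: single k=0 term ⇒ +0.316333;  D = +0.175901-0.262917i
d^2_{-1,-2}: single k=0 term ⇒ -0.558033;  D = +0.165407-0.532955i
d^2_{0,-2}: single k=0 term ⇒ +0.602824;  D = +0.007370-0.602779i
d^2_{1,-2}: single k=0 term ⇒ -0.434140;  D = -0.118508-0.417653i
d^2_{2,-2}: single k=0 term ⇒ +0.191463;  D = -0.102543-0.161688i
Y_2^{m'}(θ=0.1769,φ=5.367) and Σ D·Y over m':
  (+0.1759-0.2629i)·(-0.0031+0.0116i)  (+0.1654-0.5330i)·(+0.0815+0.1062i)  (+0.0074-0.6028i)·(+0.6015+0.0000i)  (-0.1185-0.4177i)·(-0.0815+0.1062i)  (-0.1025-0.1617i)·(-0.0031-0.0116i)
Y_2^-2(R⁻¹ n̂) = +0.129432-0.362445i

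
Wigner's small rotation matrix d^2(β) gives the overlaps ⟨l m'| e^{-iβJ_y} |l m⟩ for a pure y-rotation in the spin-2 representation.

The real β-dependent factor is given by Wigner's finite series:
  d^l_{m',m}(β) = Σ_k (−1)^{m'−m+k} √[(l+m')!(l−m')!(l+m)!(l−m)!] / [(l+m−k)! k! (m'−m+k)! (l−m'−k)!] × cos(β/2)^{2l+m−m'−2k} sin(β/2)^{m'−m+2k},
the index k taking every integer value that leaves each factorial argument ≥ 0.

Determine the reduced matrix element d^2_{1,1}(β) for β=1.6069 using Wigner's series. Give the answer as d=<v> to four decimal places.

d^2_{1,1}(β=1.6069) via Wigner's sum:
Half-angle: c=0.694228, s=0.719755. N=√(6·1·6·1)=6.000000
k: max(0,(1)−(1))=0 … min(2+(1),2−(1))=1
  k=0: (−1)^0·6.0000/(6)·0.6942^4·0.7198^0 = +0.232278
  k=1: (−1)^1·6.0000/(2)·0.6942^2·0.7198^2 = -0.749023
d^2_{1,1}(1.6069) = +0.232278 -0.749023 = -0.516745

d=-0.5167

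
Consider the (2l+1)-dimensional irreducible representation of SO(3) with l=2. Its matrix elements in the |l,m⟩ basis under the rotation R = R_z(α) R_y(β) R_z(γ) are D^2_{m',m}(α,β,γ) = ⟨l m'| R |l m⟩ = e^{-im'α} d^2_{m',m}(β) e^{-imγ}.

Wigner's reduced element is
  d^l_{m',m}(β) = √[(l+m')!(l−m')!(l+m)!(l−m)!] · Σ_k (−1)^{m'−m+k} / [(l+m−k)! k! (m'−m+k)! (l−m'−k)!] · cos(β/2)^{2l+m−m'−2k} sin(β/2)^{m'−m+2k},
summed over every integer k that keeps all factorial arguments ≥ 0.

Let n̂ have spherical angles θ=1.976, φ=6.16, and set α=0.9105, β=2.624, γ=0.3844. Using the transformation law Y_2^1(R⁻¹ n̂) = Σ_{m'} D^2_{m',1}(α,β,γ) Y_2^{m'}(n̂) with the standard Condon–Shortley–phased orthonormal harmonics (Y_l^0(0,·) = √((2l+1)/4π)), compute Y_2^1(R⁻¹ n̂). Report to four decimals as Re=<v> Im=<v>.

Re=0.2196 Im=0.2897

Need the full column D^2_{m',1} for m'=−2..2 at α=0.9105, β=2.624, γ=0.3844.
cos(β/2)=0.255917, sin(β/2)=0.966699
d^2_{-2,1}: single k=3 term ⇒ +0.462384;  D = +0.061864+0.458227i
d^2_{-1,1}: k∈[2..3] ⇒ +0.183613 -0.873302 = -0.689690;  D = -0.596424-0.346338i
d^2_{0,1}: k∈[1..2] ⇒ +0.039689 -0.566302 = -0.526614;  D = -0.488184+0.197482i
d^2_{1,1}: k∈[0..1] ⇒ +0.004289 -0.183613 = -0.179323;  D = -0.048849+0.172541i
d^2_{2,1}: single k=0 term ⇒ -0.032406;  D = +0.019212+0.026096i
Y_2^{m'}(θ=1.976,φ=6.16) and Σ D·Y over m':
  (+0.0619+0.4582i)·(+0.3164+0.0796i)  (-0.5964-0.3463i)·(-0.2778-0.0344i)  (-0.4882+0.1975i)·(-0.1684+0.0000i)  (-0.0488+0.1725i)·(+0.2778-0.0344i)  (+0.0192+0.0261i)·(+0.3164-0.0796i)
Y_2^1(R⁻¹ n̂) = +0.219576+0.289700i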